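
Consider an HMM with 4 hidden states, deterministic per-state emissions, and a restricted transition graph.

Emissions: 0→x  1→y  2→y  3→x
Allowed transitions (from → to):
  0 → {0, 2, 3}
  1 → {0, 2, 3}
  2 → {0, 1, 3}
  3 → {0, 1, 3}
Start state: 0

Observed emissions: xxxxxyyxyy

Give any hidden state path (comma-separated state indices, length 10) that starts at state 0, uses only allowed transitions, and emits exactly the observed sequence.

0,3,0,3,3,1,2,3,1,2

  [0] x  {0,3}  => 0  start
  [1] x  {0,3}  => 3  0->3 ok
  [2] x  {0,3}  => 0  3->0 ok
  [3] x  {0,3}  => 3  0->3 ok
  [4] x  {0,3}  => 3  3->3 ok
  [5] y  {1,2}  => 1  3->1 ok
  [6] y  {1,2}  => 2  1->2 ok
  [7] x  {0,3}  => 3  2->3 ok
  [8] y  {1,2}  => 1  3->1 ok
  [9] y  {1,2}  => 2  1->2 ok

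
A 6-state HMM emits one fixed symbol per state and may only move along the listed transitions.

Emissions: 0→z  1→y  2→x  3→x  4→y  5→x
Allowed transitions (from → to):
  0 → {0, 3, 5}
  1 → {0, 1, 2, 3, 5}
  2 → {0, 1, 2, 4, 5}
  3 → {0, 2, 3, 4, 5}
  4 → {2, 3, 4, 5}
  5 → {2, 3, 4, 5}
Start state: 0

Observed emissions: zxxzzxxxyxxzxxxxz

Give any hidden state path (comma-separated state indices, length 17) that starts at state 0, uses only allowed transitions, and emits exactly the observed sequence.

  [0] z  {0}  => 0  start
  [1] x  {2,3,5}  => 5  0->5 ok
  [2] x  {2,3,5}  => 3  5->3 ok
  [3] z  {0}  => 0  3->0 ok
  [4] z  {0}  => 0  0->0 ok
  [5] x  {2,3,5}  => 5  0->5 ok
  [6] x  {2,3,5}  => 2  5->2 ok
  [7] x  {2,3,5}  => 5  2->5 ok
  [8] y  {1,4}  => 4  5->4 ok
  [9] x  {2,3,5}  => 5  4->5 ok
  [10] x  {2,3,5}  => 2  5->2 ok
  [11] z  {0}  => 0  2->0 ok
  [12] x  {2,3,5}  => 3  0->3 ok
  [13] x  {2,3,5}  => 5  3->5 ok
  [14] x  {2,3,5}  => 2  5->2 ok
  [15] x  {2,3,5}  => 2  2->2 ok
  [16] z  {0}  => 0  2->0 ok

0,5,3,0,0,5,2,5,4,5,2,0,3,5,2,2,0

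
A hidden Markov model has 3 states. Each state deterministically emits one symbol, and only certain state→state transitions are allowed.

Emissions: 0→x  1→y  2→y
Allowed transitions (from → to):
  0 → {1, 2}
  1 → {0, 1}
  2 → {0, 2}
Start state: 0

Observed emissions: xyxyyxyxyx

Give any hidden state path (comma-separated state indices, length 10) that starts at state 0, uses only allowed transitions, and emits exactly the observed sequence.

  t0 'x' -> {0}, take 0 (start)
  t1 'y' -> {1,2}, take 1 (0->1 ok)
  t2 'x' -> {0}, take 0 (1->0 ok)
  t3 'y' -> {1,2}, take 2 (0->2 ok)
  t4 'y' -> {1,2}, take 2 (2->2 ok)
  t5 'x' -> {0}, take 0 (2->0 ok)
  t6 'y' -> {1,2}, take 2 (0->2 ok)
  t7 'x' -> {0}, take 0 (2->0 ok)
  t8 'y' -> {1,2}, take 2 (0->2 ok)
  t9 'x' -> {0}, take 0 (2->0 ok)

0,1,0,2,2,0,2,0,2,0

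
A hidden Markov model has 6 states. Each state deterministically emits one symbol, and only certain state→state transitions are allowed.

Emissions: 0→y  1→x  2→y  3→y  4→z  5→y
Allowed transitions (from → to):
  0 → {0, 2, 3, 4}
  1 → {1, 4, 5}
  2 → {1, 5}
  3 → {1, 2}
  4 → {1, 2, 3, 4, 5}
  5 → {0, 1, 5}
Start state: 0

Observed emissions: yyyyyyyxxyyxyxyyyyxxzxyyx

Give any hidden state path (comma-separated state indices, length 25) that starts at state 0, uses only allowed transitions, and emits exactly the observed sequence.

0,3,2,5,0,0,2,1,1,5,5,1,5,1,5,0,3,2,1,1,4,1,5,5,1

  pos 0: y in {0,2,3,5}, choose 0; start
  pos 1: y in {0,2,3,5}, choose 3; 0->3 ok
  pos 2: y in {0,2,3,5}, choose 2; 3->2 ok
  pos 3: y in {0,2,3,5}, choose 5; 2->5 ok
  pos 4: y in {0,2,3,5}, choose 0; 5->0 ok
  pos 5: y in {0,2,3,5}, choose 0; 0->0 ok
  pos 6: y in {0,2,3,5}, choose 2; 0->2 ok
  pos 7: x in {1}, choose 1; 2->1 ok
  pos 8: x in {1}, choose 1; 1->1 ok
  pos 9: y in {0,2,3,5}, choose 5; 1->5 ok
  pos 10: y in {0,2,3,5}, choose 5; 5->5 ok
  pos 11: x in {1}, choose 1; 5->1 ok
  pos 12: y in {0,2,3,5}, choose 5; 1->5 ok
  pos 13: x in {1}, choose 1; 5->1 ok
  pos 14: y in {0,2,3,5}, choose 5; 1->5 ok
  pos 15: y in {0,2,3,5}, choose 0; 5->0 ok
  pos 16: y in {0,2,3,5}, choose 3; 0->3 ok
  pos 17: y in {0,2,3,5}, choose 2; 3->2 ok
  pos 18: x in {1}, choose 1; 2->1 ok
  pos 19: x in {1}, choose 1; 1->1 ok
  pos 20: z in {4}, choose 4; 1->4 ok
  pos 21: x in {1}, choose 1; 4->1 ok
  pos 22: y in {0,2,3,5}, choose 5; 1->5 ok
  pos 23: y in {0,2,3,5}, choose 5; 5->5 ok
  pos 24: x in {1}, choose 1; 5->1 ok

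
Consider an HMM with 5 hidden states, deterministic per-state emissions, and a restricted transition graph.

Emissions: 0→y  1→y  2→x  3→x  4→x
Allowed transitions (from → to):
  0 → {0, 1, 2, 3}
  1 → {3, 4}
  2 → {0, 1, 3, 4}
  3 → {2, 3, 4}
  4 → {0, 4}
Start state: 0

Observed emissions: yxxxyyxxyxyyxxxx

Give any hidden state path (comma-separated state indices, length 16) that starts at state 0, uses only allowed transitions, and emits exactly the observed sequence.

  [0] y  {0,1}  => 0  start
  [1] x  {2,3,4}  => 3  0->3 ok
  [2] x  {2,3,4}  => 4  3->4 ok
  [3] x  {2,3,4}  => 4  4->4 ok
  [4] y  {0,1}  => 0  4->0 ok
  [5] y  {0,1}  => 0  0->0 ok
  [6] x  {2,3,4}  => 3  0->3 ok
  [7] x  {2,3,4}  => 4  3->4 ok
  [8] y  {0,1}  => 0  4->0 ok
  [9] x  {2,3,4}  => 2  0->2 ok
  [10] y  {0,1}  => 0  2->0 ok
  [11] y  {0,1}  => 0  0->0 ok
  [12] x  {2,3,4}  => 3  0->3 ok
  [13] x  {2,3,4}  => 3  3->3 ok
  [14] x  {2,3,4}  => 2  3->2 ok
  [15] x  {2,3,4}  => 3  2->3 ok

0,3,4,4,0,0,3,4,0,2,0,0,3,3,2,3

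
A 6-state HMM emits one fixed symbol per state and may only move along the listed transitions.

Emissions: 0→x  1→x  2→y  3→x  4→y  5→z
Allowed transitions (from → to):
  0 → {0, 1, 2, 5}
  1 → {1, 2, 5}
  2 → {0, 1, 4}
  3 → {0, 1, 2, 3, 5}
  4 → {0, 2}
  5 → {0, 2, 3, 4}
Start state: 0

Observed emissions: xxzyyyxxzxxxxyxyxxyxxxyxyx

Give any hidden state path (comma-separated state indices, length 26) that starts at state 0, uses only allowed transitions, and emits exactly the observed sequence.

  0: obs=x cand={0,1,3} pick 0 [start]
  1: obs=x cand={0,1,3} pick 0 [0->0 ok]
  2: obs=z cand={5} pick 5 [0->5 ok]
  3: obs=y cand={2,4} pick 2 [5->2 ok]
  4: obs=y cand={2,4} pick 4 [2->4 ok]
  5: obs=y cand={2,4} pick 2 [4->2 ok]
  6: obs=x cand={0,1,3} pick 1 [2->1 ok]
  7: obs=x cand={0,1,3} pick 1 [1->1 ok]
  8: obs=z cand={5} pick 5 [1->5 ok]
  9: obs=x cand={0,1,3} pick 0 [5->0 ok]
  10: obs=x cand={0,1,3} pick 0 [0->0 ok]
  11: obs=x cand={0,1,3} pick 1 [0->1 ok]
  12: obs=x cand={0,1,3} pick 1 [1->1 ok]
  13: obs=y cand={2,4} pick 2 [1->2 ok]
  14: obs=x cand={0,1,3} pick 1 [2->1 ok]
  15: obs=y cand={2,4} pick 2 [1->2 ok]
  16: obs=x cand={0,1,3} pick 1 [2->1 ok]
  17: obs=x cand={0,1,3} pick 1 [1->1 ok]
  18: obs=y cand={2,4} pick 2 [1->2 ok]
  19: obs=x cand={0,1,3} pick 1 [2->1 ok]
  20: obs=x cand={0,1,3} pick 1 [1->1 ok]
  21: obs=x cand={0,1,3} pick 1 [1->1 ok]
  22: obs=y cand={2,4} pick 2 [1->2 ok]
  23: obs=x cand={0,1,3} pick 0 [2->0 ok]
  24: obs=y cand={2,4} pick 2 [0->2 ok]
  25: obs=x cand={0,1,3} pick 0 [2->0 ok]

0,0,5,2,4,2,1,1,5,0,0,1,1,2,1,2,1,1,2,1,1,1,2,0,2,0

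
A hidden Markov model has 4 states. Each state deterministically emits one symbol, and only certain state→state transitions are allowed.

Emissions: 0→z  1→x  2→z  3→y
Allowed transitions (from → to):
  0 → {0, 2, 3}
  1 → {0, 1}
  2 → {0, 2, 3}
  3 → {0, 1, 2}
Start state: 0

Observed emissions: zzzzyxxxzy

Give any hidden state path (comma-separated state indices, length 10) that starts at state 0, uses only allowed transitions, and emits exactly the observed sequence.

0,0,0,2,3,1,1,1,0,3

  [0] z  {0,2}  => 0  start
  [1] z  {0,2}  => 0  0->0 ok
  [2] z  {0,2}  => 0  0->0 ok
  [3] z  {0,2}  => 2  0->2 ok
  [4] y  {3}  => 3  2->3 ok
  [5] x  {1}  => 1  3->1 ok
  [6] x  {1}  => 1  1->1 ok
  [7] x  {1}  => 1  1->1 ok
  [8] z  {0,2}  => 0  1->0 ok
  [9] y  {3}  => 3  0->3 ok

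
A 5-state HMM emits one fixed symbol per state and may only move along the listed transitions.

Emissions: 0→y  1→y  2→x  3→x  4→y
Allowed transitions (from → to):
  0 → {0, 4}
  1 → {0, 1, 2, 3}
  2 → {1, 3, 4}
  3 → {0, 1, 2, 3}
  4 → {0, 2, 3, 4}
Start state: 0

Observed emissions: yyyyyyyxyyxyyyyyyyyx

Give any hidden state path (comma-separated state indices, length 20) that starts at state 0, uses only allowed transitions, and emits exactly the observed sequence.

  pos 0: y in {0,1,4}, choose 0; start
  pos 1: y in {0,1,4}, choose 4; 0->4 ok
  pos 2: y in {0,1,4}, choose 0; 4->0 ok
  pos 3: y in {0,1,4}, choose 0; 0->0 ok
  pos 4: y in {0,1,4}, choose 0; 0->0 ok
  pos 5: y in {0,1,4}, choose 0; 0->0 ok
  pos 6: y in {0,1,4}, choose 4; 0->4 ok
  pos 7: x in {2,3}, choose 2; 4->2 ok
  pos 8: y in {0,1,4}, choose 1; 2->1 ok
  pos 9: y in {0,1,4}, choose 1; 1->1 ok
  pos 10: x in {2,3}, choose 2; 1->2 ok
  pos 11: y in {0,1,4}, choose 1; 2->1 ok
  pos 12: y in {0,1,4}, choose 0; 1->0 ok
  pos 13: y in {0,1,4}, choose 0; 0->0 ok
  pos 14: y in {0,1,4}, choose 4; 0->4 ok
  pos 15: y in {0,1,4}, choose 4; 4->4 ok
  pos 16: y in {0,1,4}, choose 0; 4->0 ok
  pos 17: y in {0,1,4}, choose 0; 0->0 ok
  pos 18: y in {0,1,4}, choose 4; 0->4 ok
  pos 19: x in {2,3}, choose 3; 4->3 ok

0,4,0,0,0,0,4,2,1,1,2,1,0,0,4,4,0,0,4,3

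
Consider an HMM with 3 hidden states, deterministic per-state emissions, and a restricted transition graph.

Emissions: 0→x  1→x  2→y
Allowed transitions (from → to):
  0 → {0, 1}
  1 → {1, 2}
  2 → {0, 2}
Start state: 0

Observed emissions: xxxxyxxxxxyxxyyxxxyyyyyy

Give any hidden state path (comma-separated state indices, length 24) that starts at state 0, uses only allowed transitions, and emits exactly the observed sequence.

  [0] x  {0,1}  => 0  start
  [1] x  {0,1}  => 0  0->0 ok
  [2] x  {0,1}  => 1  0->1 ok
  [3] x  {0,1}  => 1  1->1 ok
  [4] y  {2}  => 2  1->2 ok
  [5] x  {0,1}  => 0  2->0 ok
  [6] x  {0,1}  => 0  0->0 ok
  [7] x  {0,1}  => 0  0->0 ok
  [8] x  {0,1}  => 1  0->1 ok
  [9] x  {0,1}  => 1  1->1 ok
  [10] y  {2}  => 2  1->2 ok
  [11] x  {0,1}  => 0  2->0 ok
  [12] x  {0,1}  => 1  0->1 ok
  [13] y  {2}  => 2  1->2 ok
  [14] y  {2}  => 2  2->2 ok
  [15] x  {0,1}  => 0  2->0 ok
  [16] x  {0,1}  => 0  0->0 ok
  [17] x  {0,1}  => 1  0->1 ok
  [18] y  {2}  => 2  1->2 ok
  [19] y  {2}  => 2  2->2 ok
  [20] y  {2}  => 2  2->2 ok
  [21] y  {2}  => 2  2->2 ok
  [22] y  {2}  => 2  2->2 ok
  [23] y  {2}  => 2  2->2 ok

0,0,1,1,2,0,0,0,1,1,2,0,1,2,2,0,0,1,2,2,2,2,2,2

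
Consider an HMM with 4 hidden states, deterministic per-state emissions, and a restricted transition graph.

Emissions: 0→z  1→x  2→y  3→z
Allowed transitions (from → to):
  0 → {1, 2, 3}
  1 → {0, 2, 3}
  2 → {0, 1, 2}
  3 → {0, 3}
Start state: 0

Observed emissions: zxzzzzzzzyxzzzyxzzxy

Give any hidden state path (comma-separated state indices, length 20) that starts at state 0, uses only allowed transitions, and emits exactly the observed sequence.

  t0 'z' -> {0,3}, take 0 (start)
  t1 'x' -> {1}, take 1 (0->1 ok)
  t2 'z' -> {0,3}, take 3 (1->3 ok)
  t3 'z' -> {0,3}, take 3 (3->3 ok)
  t4 'z' -> {0,3}, take 0 (3->0 ok)
  t5 'z' -> {0,3}, take 3 (0->3 ok)
  t6 'z' -> {0,3}, take 3 (3->3 ok)
  t7 'z' -> {0,3}, take 3 (3->3 ok)
  t8 'z' -> {0,3}, take 0 (3->0 ok)
  t9 'y' -> {2}, take 2 (0->2 ok)
  t10 'x' -> {1}, take 1 (2->1 ok)
  t11 'z' -> {0,3}, take 0 (1->0 ok)
  t12 'z' -> {0,3}, take 3 (0->3 ok)
  t13 'z' -> {0,3}, take 0 (3->0 ok)
  t14 'y' -> {2}, take 2 (0->2 ok)
  t15 'x' -> {1}, take 1 (2->1 ok)
  t16 'z' -> {0,3}, take 3 (1->3 ok)
  t17 'z' -> {0,3}, take 0 (3->0 ok)
  t18 'x' -> {1}, take 1 (0->1 ok)
  t19 'y' -> {2}, take 2 (1->2 ok)

0,1,3,3,0,3,3,3,0,2,1,0,3,0,2,1,3,0,1,2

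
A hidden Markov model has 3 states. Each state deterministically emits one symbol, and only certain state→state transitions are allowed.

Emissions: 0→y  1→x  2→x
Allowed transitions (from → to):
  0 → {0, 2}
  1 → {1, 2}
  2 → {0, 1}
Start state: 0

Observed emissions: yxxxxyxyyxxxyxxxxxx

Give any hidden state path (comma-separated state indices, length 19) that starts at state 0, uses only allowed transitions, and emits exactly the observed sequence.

0,2,1,1,2,0,2,0,0,2,1,2,0,2,1,2,1,1,2

  pos 0: y in {0}, choose 0; start
  pos 1: x in {1,2}, choose 2; 0->2 ok
  pos 2: x in {1,2}, choose 1; 2->1 ok
  pos 3: x in {1,2}, choose 1; 1->1 ok
  pos 4: x in {1,2}, choose 2; 1->2 ok
  pos 5: y in {0}, choose 0; 2->0 ok
  pos 6: x in {1,2}, choose 2; 0->2 ok
  pos 7: y in {0}, choose 0; 2->0 ok
  pos 8: y in {0}, choose 0; 0->0 ok
  pos 9: x in {1,2}, choose 2; 0->2 ok
  pos 10: x in {1,2}, choose 1; 2->1 ok
  pos 11: x in {1,2}, choose 2; 1->2 ok
  pos 12: y in {0}, choose 0; 2->0 ok
  pos 13: x in {1,2}, choose 2; 0->2 ok
  pos 14: x in {1,2}, choose 1; 2->1 ok
  pos 15: x in {1,2}, choose 2; 1->2 ok
  pos 16: x in {1,2}, choose 1; 2->1 ok
  pos 17: x in {1,2}, choose 1; 1->1 ok
  pos 18: x in {1,2}, choose 2; 1->2 ok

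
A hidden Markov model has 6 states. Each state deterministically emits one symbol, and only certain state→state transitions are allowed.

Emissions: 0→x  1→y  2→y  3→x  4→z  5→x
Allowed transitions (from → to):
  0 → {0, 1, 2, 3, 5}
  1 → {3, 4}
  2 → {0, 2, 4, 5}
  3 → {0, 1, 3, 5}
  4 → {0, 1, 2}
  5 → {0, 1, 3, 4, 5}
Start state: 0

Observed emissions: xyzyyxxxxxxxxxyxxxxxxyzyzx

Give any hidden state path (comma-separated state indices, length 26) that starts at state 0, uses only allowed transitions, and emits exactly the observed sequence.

  0: obs=x cand={0,3,5} pick 0 [start]
  1: obs=y cand={1,2} pick 2 [0->2 ok]
  2: obs=z cand={4} pick 4 [2->4 ok]
  3: obs=y cand={1,2} pick 2 [4->2 ok]
  4: obs=y cand={1,2} pick 2 [2->2 ok]
  5: obs=x cand={0,3,5} pick 5 [2->5 ok]
  6: obs=x cand={0,3,5} pick 3 [5->3 ok]
  7: obs=x cand={0,3,5} pick 0 [3->0 ok]
  8: obs=x cand={0,3,5} pick 5 [0->5 ok]
  9: obs=x cand={0,3,5} pick 0 [5->0 ok]
  10: obs=x cand={0,3,5} pick 5 [0->5 ok]
  11: obs=x cand={0,3,5} pick 3 [5->3 ok]
  12: obs=x cand={0,3,5} pick 3 [3->3 ok]
  13: obs=x cand={0,3,5} pick 0 [3->0 ok]
  14: obs=y cand={1,2} pick 1 [0->1 ok]
  15: obs=x cand={0,3,5} pick 3 [1->3 ok]
  16: obs=x cand={0,3,5} pick 0 [3->0 ok]
  17: obs=x cand={0,3,5} pick 3 [0->3 ok]
  18: obs=x cand={0,3,5} pick 3 [3->3 ok]
  19: obs=x cand={0,3,5} pick 5 [3->5 ok]
  20: obs=x cand={0,3,5} pick 5 [5->5 ok]
  21: obs=y cand={1,2} pick 1 [5->1 ok]
  22: obs=z cand={4} pick 4 [1->4 ok]
  23: obs=y cand={1,2} pick 1 [4->1 ok]
  24: obs=z cand={4} pick 4 [1->4 ok]
  25: obs=x cand={0,3,5} pick 0 [4->0 ok]

0,2,4,2,2,5,3,0,5,0,5,3,3,0,1,3,0,3,3,5,5,1,4,1,4,0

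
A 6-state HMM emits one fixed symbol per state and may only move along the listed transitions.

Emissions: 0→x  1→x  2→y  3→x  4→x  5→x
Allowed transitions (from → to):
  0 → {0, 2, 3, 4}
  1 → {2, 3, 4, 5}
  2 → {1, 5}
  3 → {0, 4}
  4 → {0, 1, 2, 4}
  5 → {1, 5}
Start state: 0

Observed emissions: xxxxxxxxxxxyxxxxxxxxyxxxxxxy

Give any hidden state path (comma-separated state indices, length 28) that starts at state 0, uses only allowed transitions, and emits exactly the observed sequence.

0,0,3,4,1,3,4,0,4,1,4,2,1,3,0,4,1,3,0,4,2,1,4,4,1,3,0,2

  0: obs=x cand={0,1,3,4,5} pick 0 [start]
  1: obs=x cand={0,1,3,4,5} pick 0 [0->0 ok]
  2: obs=x cand={0,1,3,4,5} pick 3 [0->3 ok]
  3: obs=x cand={0,1,3,4,5} pick 4 [3->4 ok]
  4: obs=x cand={0,1,3,4,5} pick 1 [4->1 ok]
  5: obs=x cand={0,1,3,4,5} pick 3 [1->3 ok]
  6: obs=x cand={0,1,3,4,5} pick 4 [3->4 ok]
  7: obs=x cand={0,1,3,4,5} pick 0 [4->0 ok]
  8: obs=x cand={0,1,3,4,5} pick 4 [0->4 ok]
  9: obs=x cand={0,1,3,4,5} pick 1 [4->1 ok]
  10: obs=x cand={0,1,3,4,5} pick 4 [1->4 ok]
  11: obs=y cand={2} pick 2 [4->2 ok]
  12: obs=x cand={0,1,3,4,5} pick 1 [2->1 ok]
  13: obs=x cand={0,1,3,4,5} pick 3 [1->3 ok]
  14: obs=x cand={0,1,3,4,5} pick 0 [3->0 ok]
  15: obs=x cand={0,1,3,4,5} pick 4 [0->4 ok]
  16: obs=x cand={0,1,3,4,5} pick 1 [4->1 ok]
  17: obs=x cand={0,1,3,4,5} pick 3 [1->3 ok]
  18: obs=x cand={0,1,3,4,5} pick 0 [3->0 ok]
  19: obs=x cand={0,1,3,4,5} pick 4 [0->4 ok]
  20: obs=y cand={2} pick 2 [4->2 ok]
  21: obs=x cand={0,1,3,4,5} pick 1 [2->1 ok]
  22: obs=x cand={0,1,3,4,5} pick 4 [1->4 ok]
  23: obs=x cand={0,1,3,4,5} pick 4 [4->4 ok]
  24: obs=x cand={0,1,3,4,5} pick 1 [4->1 ok]
  25: obs=x cand={0,1,3,4,5} pick 3 [1->3 ok]
  26: obs=x cand={0,1,3,4,5} pick 0 [3->0 ok]
  27: obs=y cand={2} pick 2 [0->2 ok]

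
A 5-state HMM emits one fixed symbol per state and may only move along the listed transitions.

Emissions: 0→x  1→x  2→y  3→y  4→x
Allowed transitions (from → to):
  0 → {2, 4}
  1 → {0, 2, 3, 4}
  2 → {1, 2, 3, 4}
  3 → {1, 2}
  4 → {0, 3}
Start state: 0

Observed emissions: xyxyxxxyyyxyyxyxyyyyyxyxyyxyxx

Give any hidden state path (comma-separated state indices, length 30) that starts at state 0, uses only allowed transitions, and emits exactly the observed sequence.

0,2,4,3,1,4,0,2,2,2,1,3,2,1,3,1,3,2,2,3,2,1,2,4,3,2,1,3,1,4

  t0 'x' -> {0,1,4}, take 0 (start)
  t1 'y' -> {2,3}, take 2 (0->2 ok)
  t2 'x' -> {0,1,4}, take 4 (2->4 ok)
  t3 'y' -> {2,3}, take 3 (4->3 ok)
  t4 'x' -> {0,1,4}, take 1 (3->1 ok)
  t5 'x' -> {0,1,4}, take 4 (1->4 ok)
  t6 'x' -> {0,1,4}, take 0 (4->0 ok)
  t7 'y' -> {2,3}, take 2 (0->2 ok)
  t8 'y' -> {2,3}, take 2 (2->2 ok)
  t9 'y' -> {2,3}, take 2 (2->2 ok)
  t10 'x' -> {0,1,4}, take 1 (2->1 ok)
  t11 'y' -> {2,3}, take 3 (1->3 ok)
  t12 'y' -> {2,3}, take 2 (3->2 ok)
  t13 'x' -> {0,1,4}, take 1 (2->1 ok)
  t14 'y' -> {2,3}, take 3 (1->3 ok)
  t15 'x' -> {0,1,4}, take 1 (3->1 ok)
  t16 'y' -> {2,3}, take 3 (1->3 ok)
  t17 'y' -> {2,3}, take 2 (3->2 ok)
  t18 'y' -> {2,3}, take 2 (2->2 ok)
  t19 'y' -> {2,3}, take 3 (2->3 ok)
  t20 'y' -> {2,3}, take 2 (3->2 ok)
  t21 'x' -> {0,1,4}, take 1 (2->1 ok)
  t22 'y' -> {2,3}, take 2 (1->2 ok)
  t23 'x' -> {0,1,4}, take 4 (2->4 ok)
  t24 'y' -> {2,3}, take 3 (4->3 ok)
  t25 'y' -> {2,3}, take 2 (3->2 ok)
  t26 'x' -> {0,1,4}, take 1 (2->1 ok)
  t27 'y' -> {2,3}, take 3 (1->3 ok)
  t28 'x' -> {0,1,4}, take 1 (3->1 ok)
  t29 'x' -> {0,1,4}, take 4 (1->4 ok)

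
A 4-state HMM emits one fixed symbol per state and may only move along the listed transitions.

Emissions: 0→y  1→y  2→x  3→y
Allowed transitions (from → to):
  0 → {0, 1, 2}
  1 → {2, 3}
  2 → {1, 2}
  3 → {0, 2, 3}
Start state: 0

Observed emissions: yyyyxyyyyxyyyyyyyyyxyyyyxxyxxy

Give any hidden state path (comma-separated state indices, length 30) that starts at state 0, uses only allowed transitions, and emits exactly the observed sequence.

  t0 'y' -> {0,1,3}, take 0 (start)
  t1 'y' -> {0,1,3}, take 0 (0->0 ok)
  t2 'y' -> {0,1,3}, take 1 (0->1 ok)
  t3 'y' -> {0,1,3}, take 3 (1->3 ok)
  t4 'x' -> {2}, take 2 (3->2 ok)
  t5 'y' -> {0,1,3}, take 1 (2->1 ok)
  t6 'y' -> {0,1,3}, take 3 (1->3 ok)
  t7 'y' -> {0,1,3}, take 0 (3->0 ok)
  t8 'y' -> {0,1,3}, take 0 (0->0 ok)
  t9 'x' -> {2}, take 2 (0->2 ok)
  t10 'y' -> {0,1,3}, take 1 (2->1 ok)
  t11 'y' -> {0,1,3}, take 3 (1->3 ok)
  t12 'y' -> {0,1,3}, take 3 (3->3 ok)
  t13 'y' -> {0,1,3}, take 0 (3->0 ok)
  t14 'y' -> {0,1,3}, take 1 (0->1 ok)
  t15 'y' -> {0,1,3}, take 3 (1->3 ok)
  t16 'y' -> {0,1,3}, take 3 (3->3 ok)
  t17 'y' -> {0,1,3}, take 0 (3->0 ok)
  t18 'y' -> {0,1,3}, take 0 (0->0 ok)
  t19 'x' -> {2}, take 2 (0->2 ok)
  t20 'y' -> {0,1,3}, take 1 (2->1 ok)
  t21 'y' -> {0,1,3}, take 3 (1->3 ok)
  t22 'y' -> {0,1,3}, take 3 (3->3 ok)
  t23 'y' -> {0,1,3}, take 0 (3->0 ok)
  t24 'x' -> {2}, take 2 (0->2 ok)
  t25 'x' -> {2}, take 2 (2->2 ok)
  t26 'y' -> {0,1,3}, take 1 (2->1 ok)
  t27 'x' -> {2}, take 2 (1->2 ok)
  t28 'x' -> {2}, take 2 (2->2 ok)
  t29 'y' -> {0,1,3}, take 1 (2->1 ok)

0,0,1,3,2,1,3,0,0,2,1,3,3,0,1,3,3,0,0,2,1,3,3,0,2,2,1,2,2,1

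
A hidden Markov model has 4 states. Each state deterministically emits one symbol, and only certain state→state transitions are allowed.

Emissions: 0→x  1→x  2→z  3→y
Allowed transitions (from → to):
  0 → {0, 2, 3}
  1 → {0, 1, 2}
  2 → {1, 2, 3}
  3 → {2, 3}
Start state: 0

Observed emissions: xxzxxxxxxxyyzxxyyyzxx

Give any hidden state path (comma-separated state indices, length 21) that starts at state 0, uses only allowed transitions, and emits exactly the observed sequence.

  0: obs=x cand={0,1} pick 0 [start]
  1: obs=x cand={0,1} pick 0 [0->0 ok]
  2: obs=z cand={2} pick 2 [0->2 ok]
  3: obs=x cand={0,1} pick 1 [2->1 ok]
  4: obs=x cand={0,1} pick 1 [1->1 ok]
  5: obs=x cand={0,1} pick 1 [1->1 ok]
  6: obs=x cand={0,1} pick 1 [1->1 ok]
  7: obs=x cand={0,1} pick 1 [1->1 ok]
  8: obs=x cand={0,1} pick 1 [1->1 ok]
  9: obs=x cand={0,1} pick 0 [1->0 ok]
  10: obs=y cand={3} pick 3 [0->3 ok]
  11: obs=y cand={3} pick 3 [3->3 ok]
  12: obs=z cand={2} pick 2 [3->2 ok]
  13: obs=x cand={0,1} pick 1 [2->1 ok]
  14: obs=x cand={0,1} pick 0 [1->0 ok]
  15: obs=y cand={3} pick 3 [0->3 ok]
  16: obs=y cand={3} pick 3 [3->3 ok]
  17: obs=y cand={3} pick 3 [3->3 ok]
  18: obs=z cand={2} pick 2 [3->2 ok]
  19: obs=x cand={0,1} pick 1 [2->1 ok]
  20: obs=x cand={0,1} pick 1 [1->1 ok]

0,0,2,1,1,1,1,1,1,0,3,3,2,1,0,3,3,3,2,1,1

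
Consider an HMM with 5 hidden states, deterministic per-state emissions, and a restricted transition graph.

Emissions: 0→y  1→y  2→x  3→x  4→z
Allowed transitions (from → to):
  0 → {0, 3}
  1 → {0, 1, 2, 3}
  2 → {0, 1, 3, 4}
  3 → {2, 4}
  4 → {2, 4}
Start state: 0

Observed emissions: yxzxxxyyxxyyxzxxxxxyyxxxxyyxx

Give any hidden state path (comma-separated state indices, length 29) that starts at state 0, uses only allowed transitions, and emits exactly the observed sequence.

0,3,4,2,3,2,0,0,3,2,1,1,3,4,2,3,2,3,2,1,0,3,2,3,2,1,1,3,2

  0: obs=y cand={0,1} pick 0 [start]
  1: obs=x cand={2,3} pick 3 [0->3 ok]
  2: obs=z cand={4} pick 4 [3->4 ok]
  3: obs=x cand={2,3} pick 2 [4->2 ok]
  4: obs=x cand={2,3} pick 3 [2->3 ok]
  5: obs=x cand={2,3} pick 2 [3->2 ok]
  6: obs=y cand={0,1} pick 0 [2->0 ok]
  7: obs=y cand={0,1} pick 0 [0->0 ok]
  8: obs=x cand={2,3} pick 3 [0->3 ok]
  9: obs=x cand={2,3} pick 2 [3->2 ok]
  10: obs=y cand={0,1} pick 1 [2->1 ok]
  11: obs=y cand={0,1} pick 1 [1->1 ok]
  12: obs=x cand={2,3} pick 3 [1->3 ok]
  13: obs=z cand={4} pick 4 [3->4 ok]
  14: obs=x cand={2,3} pick 2 [4->2 ok]
  15: obs=x cand={2,3} pick 3 [2->3 ok]
  16: obs=x cand={2,3} pick 2 [3->2 ok]
  17: obs=x cand={2,3} pick 3 [2->3 ok]
  18: obs=x cand={2,3} pick 2 [3->2 ok]
  19: obs=y cand={0,1} pick 1 [2->1 ok]
  20: obs=y cand={0,1} pick 0 [1->0 ok]
  21: obs=x cand={2,3} pick 3 [0->3 ok]
  22: obs=x cand={2,3} pick 2 [3->2 ok]
  23: obs=x cand={2,3} pick 3 [2->3 ok]
  24: obs=x cand={2,3} pick 2 [3->2 ok]
  25: obs=y cand={0,1} pick 1 [2->1 ok]
  26: obs=y cand={0,1} pick 1 [1->1 ok]
  27: obs=x cand={2,3} pick 3 [1->3 ok]
  28: obs=x cand={2,3} pick 2 [3->2 ok]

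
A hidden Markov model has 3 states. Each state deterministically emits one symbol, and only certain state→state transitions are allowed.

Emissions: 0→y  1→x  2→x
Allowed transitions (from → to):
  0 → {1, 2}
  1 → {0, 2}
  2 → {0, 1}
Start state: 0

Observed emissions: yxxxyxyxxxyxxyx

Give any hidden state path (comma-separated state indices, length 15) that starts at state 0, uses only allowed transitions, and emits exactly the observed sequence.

  [0] y  {0}  => 0  start
  [1] x  {1,2}  => 2  0->2 ok
  [2] x  {1,2}  => 1  2->1 ok
  [3] x  {1,2}  => 2  1->2 ok
  [4] y  {0}  => 0  2->0 ok
  [5] x  {1,2}  => 2  0->2 ok
  [6] y  {0}  => 0  2->0 ok
  [7] x  {1,2}  => 2  0->2 ok
  [8] x  {1,2}  => 1  2->1 ok
  [9] x  {1,2}  => 2  1->2 ok
  [10] y  {0}  => 0  2->0 ok
  [11] x  {1,2}  => 1  0->1 ok
  [12] x  {1,2}  => 2  1->2 ok
  [13] y  {0}  => 0  2->0 ok
  [14] x  {1,2}  => 2  0->2 ok

0,2,1,2,0,2,0,2,1,2,0,1,2,0,2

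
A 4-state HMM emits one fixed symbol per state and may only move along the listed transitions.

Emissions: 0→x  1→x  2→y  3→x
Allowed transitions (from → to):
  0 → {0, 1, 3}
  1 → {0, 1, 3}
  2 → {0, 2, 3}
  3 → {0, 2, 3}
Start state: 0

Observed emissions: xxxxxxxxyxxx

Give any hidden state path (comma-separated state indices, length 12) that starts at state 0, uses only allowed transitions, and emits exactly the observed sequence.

  0: obs=x cand={0,1,3} pick 0 [start]
  1: obs=x cand={0,1,3} pick 1 [0->1 ok]
  2: obs=x cand={0,1,3} pick 3 [1->3 ok]
  3: obs=x cand={0,1,3} pick 3 [3->3 ok]
  4: obs=x cand={0,1,3} pick 0 [3->0 ok]
  5: obs=x cand={0,1,3} pick 1 [0->1 ok]
  6: obs=x cand={0,1,3} pick 0 [1->0 ok]
  7: obs=x cand={0,1,3} pick 3 [0->3 ok]
  8: obs=y cand={2} pick 2 [3->2 ok]
  9: obs=x cand={0,1,3} pick 0 [2->0 ok]
  10: obs=x cand={0,1,3} pick 0 [0->0 ok]
  11: obs=x cand={0,1,3} pick 0 [0->0 ok]

0,1,3,3,0,1,0,3,2,0,0,0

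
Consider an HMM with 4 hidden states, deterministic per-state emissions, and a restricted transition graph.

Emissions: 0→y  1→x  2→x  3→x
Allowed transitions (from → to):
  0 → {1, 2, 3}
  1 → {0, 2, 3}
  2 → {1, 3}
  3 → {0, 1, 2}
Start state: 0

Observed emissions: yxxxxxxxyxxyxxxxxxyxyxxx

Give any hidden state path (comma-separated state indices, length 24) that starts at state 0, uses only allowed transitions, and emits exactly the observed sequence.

0,1,2,3,2,1,2,3,0,1,3,0,2,3,1,2,1,3,0,3,0,2,1,3

  t0 'y' -> {0}, take 0 (start)
  t1 'x' -> {1,2,3}, take 1 (0->1 ok)
  t2 'x' -> {1,2,3}, take 2 (1->2 ok)
  t3 'x' -> {1,2,3}, take 3 (2->3 ok)
  t4 'x' -> {1,2,3}, take 2 (3->2 ok)
  t5 'x' -> {1,2,3}, take 1 (2->1 ok)
  t6 'x' -> {1,2,3}, take 2 (1->2 ok)
  t7 'x' -> {1,2,3}, take 3 (2->3 ok)
  t8 'y' -> {0}, take 0 (3->0 ok)
  t9 'x' -> {1,2,3}, take 1 (0->1 ok)
  t10 'x' -> {1,2,3}, take 3 (1->3 ok)
  t11 'y' -> {0}, take 0 (3->0 ok)
  t12 'x' -> {1,2,3}, take 2 (0->2 ok)
  t13 'x' -> {1,2,3}, take 3 (2->3 ok)
  t14 'x' -> {1,2,3}, take 1 (3->1 ok)
  t15 'x' -> {1,2,3}, take 2 (1->2 ok)
  t16 'x' -> {1,2,3}, take 1 (2->1 ok)
  t17 'x' -> {1,2,3}, take 3 (1->3 ok)
  t18 'y' -> {0}, take 0 (3->0 ok)
  t19 'x' -> {1,2,3}, take 3 (0->3 ok)
  t20 'y' -> {0}, take 0 (3->0 ok)
  t21 'x' -> {1,2,3}, take 2 (0->2 ok)
  t22 'x' -> {1,2,3}, take 1 (2->1 ok)
  t23 'x' -> {1,2,3}, take 3 (1->3 ok)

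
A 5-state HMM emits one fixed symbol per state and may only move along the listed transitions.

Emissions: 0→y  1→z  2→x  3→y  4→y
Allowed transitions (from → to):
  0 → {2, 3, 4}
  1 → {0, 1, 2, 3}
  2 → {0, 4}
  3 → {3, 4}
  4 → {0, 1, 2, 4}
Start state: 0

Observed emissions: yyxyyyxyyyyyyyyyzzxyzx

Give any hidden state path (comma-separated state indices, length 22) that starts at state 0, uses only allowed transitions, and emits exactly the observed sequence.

  pos 0: y in {0,3,4}, choose 0; start
  pos 1: y in {0,3,4}, choose 4; 0->4 ok
  pos 2: x in {2}, choose 2; 4->2 ok
  pos 3: y in {0,3,4}, choose 0; 2->0 ok
  pos 4: y in {0,3,4}, choose 3; 0->3 ok
  pos 5: y in {0,3,4}, choose 4; 3->4 ok
  pos 6: x in {2}, choose 2; 4->2 ok
  pos 7: y in {0,3,4}, choose 4; 2->4 ok
  pos 8: y in {0,3,4}, choose 4; 4->4 ok
  pos 9: y in {0,3,4}, choose 0; 4->0 ok
  pos 10: y in {0,3,4}, choose 3; 0->3 ok
  pos 11: y in {0,3,4}, choose 3; 3->3 ok
  pos 12: y in {0,3,4}, choose 4; 3->4 ok
  pos 13: y in {0,3,4}, choose 0; 4->0 ok
  pos 14: y in {0,3,4}, choose 3; 0->3 ok
  pos 15: y in {0,3,4}, choose 4; 3->4 ok
  pos 16: z in {1}, choose 1; 4->1 ok
  pos 17: z in {1}, choose 1; 1->1 ok
  pos 18: x in {2}, choose 2; 1->2 ok
  pos 19: y in {0,3,4}, choose 4; 2->4 ok
  pos 20: z in {1}, choose 1; 4->1 ok
  pos 21: x in {2}, choose 2; 1->2 ok

0,4,2,0,3,4,2,4,4,0,3,3,4,0,3,4,1,1,2,4,1,2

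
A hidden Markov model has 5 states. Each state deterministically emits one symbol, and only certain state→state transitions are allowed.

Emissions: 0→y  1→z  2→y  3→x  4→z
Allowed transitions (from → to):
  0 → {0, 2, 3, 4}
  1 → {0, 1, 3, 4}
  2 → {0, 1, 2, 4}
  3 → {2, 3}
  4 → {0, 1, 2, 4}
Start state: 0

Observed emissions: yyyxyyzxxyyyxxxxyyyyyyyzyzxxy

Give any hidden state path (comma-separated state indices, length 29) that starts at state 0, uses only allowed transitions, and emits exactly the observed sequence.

  [0] y  {0,2}  => 0  start
  [1] y  {0,2}  => 2  0->2 ok
  [2] y  {0,2}  => 0  2->0 ok
  [3] x  {3}  => 3  0->3 ok
  [4] y  {0,2}  => 2  3->2 ok
  [5] y  {0,2}  => 2  2->2 ok
  [6] z  {1,4}  => 1  2->1 ok
  [7] x  {3}  => 3  1->3 ok
  [8] x  {3}  => 3  3->3 ok
  [9] y  {0,2}  => 2  3->2 ok
  [10] y  {0,2}  => 0  2->0 ok
  [11] y  {0,2}  => 0  0->0 ok
  [12] x  {3}  => 3  0->3 ok
  [13] x  {3}  => 3  3->3 ok
  [14] x  {3}  => 3  3->3 ok
  [15] x  {3}  => 3  3->3 ok
  [16] y  {0,2}  => 2  3->2 ok
  [17] y  {0,2}  => 2  2->2 ok
  [18] y  {0,2}  => 2  2->2 ok
  [19] y  {0,2}  => 2  2->2 ok
  [20] y  {0,2}  => 0  2->0 ok
  [21] y  {0,2}  => 0  0->0 ok
  [22] y  {0,2}  => 0  0->0 ok
  [23] z  {1,4}  => 4  0->4 ok
  [24] y  {0,2}  => 2  4->2 ok
  [25] z  {1,4}  => 1  2->1 ok
  [26] x  {3}  => 3  1->3 ok
  [27] x  {3}  => 3  3->3 ok
  [28] y  {0,2}  => 2  3->2 ok

0,2,0,3,2,2,1,3,3,2,0,0,3,3,3,3,2,2,2,2,0,0,0,4,2,1,3,3,2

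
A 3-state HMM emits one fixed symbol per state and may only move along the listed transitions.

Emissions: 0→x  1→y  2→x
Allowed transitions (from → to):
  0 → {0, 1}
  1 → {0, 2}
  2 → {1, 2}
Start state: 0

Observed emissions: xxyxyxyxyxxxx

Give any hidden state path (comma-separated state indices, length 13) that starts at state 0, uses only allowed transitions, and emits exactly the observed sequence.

  t0 'x' -> {0,2}, take 0 (start)
  t1 'x' -> {0,2}, take 0 (0->0 ok)
  t2 'y' -> {1}, take 1 (0->1 ok)
  t3 'x' -> {0,2}, take 2 (1->2 ok)
  t4 'y' -> {1}, take 1 (2->1 ok)
  t5 'x' -> {0,2}, take 2 (1->2 ok)
  t6 'y' -> {1}, take 1 (2->1 ok)
  t7 'x' -> {0,2}, take 0 (1->0 ok)
  t8 'y' -> {1}, take 1 (0->1 ok)
  t9 'x' -> {0,2}, take 2 (1->2 ok)
  t10 'x' -> {0,2}, take 2 (2->2 ok)
  t11 'x' -> {0,2}, take 2 (2->2 ok)
  t12 'x' -> {0,2}, take 2 (2->2 ok)

0,0,1,2,1,2,1,0,1,2,2,2,2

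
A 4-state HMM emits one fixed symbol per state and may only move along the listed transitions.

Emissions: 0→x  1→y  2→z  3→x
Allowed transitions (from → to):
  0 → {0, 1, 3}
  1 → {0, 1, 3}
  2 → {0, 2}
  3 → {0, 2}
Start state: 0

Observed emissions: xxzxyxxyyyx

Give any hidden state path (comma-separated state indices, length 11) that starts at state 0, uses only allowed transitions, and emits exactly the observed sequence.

0,3,2,0,1,3,0,1,1,1,0

  [0] x  {0,3}  => 0  start
  [1] x  {0,3}  => 3  0->3 ok
  [2] z  {2}  => 2  3->2 ok
  [3] x  {0,3}  => 0  2->0 ok
  [4] y  {1}  => 1  0->1 ok
  [5] x  {0,3}  => 3  1->3 ok
  [6] x  {0,3}  => 0  3->0 ok
  [7] y  {1}  => 1  0->1 ok
  [8] y  {1}  => 1  1->1 ok
  [9] y  {1}  => 1  1->1 ok
  [10] x  {0,3}  => 0  1->0 ok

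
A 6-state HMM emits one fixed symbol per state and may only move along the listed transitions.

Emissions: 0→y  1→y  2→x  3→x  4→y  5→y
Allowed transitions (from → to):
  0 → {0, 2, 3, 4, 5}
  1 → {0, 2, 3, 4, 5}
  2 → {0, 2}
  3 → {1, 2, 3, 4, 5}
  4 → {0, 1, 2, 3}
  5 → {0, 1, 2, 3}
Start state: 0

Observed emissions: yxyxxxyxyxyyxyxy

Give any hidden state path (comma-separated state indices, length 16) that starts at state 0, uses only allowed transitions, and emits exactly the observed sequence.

  0: obs=y cand={0,1,4,5} pick 0 [start]
  1: obs=x cand={2,3} pick 3 [0->3 ok]
  2: obs=y cand={0,1,4,5} pick 4 [3->4 ok]
  3: obs=x cand={2,3} pick 2 [4->2 ok]
  4: obs=x cand={2,3} pick 2 [2->2 ok]
  5: obs=x cand={2,3} pick 2 [2->2 ok]
  6: obs=y cand={0,1,4,5} pick 0 [2->0 ok]
  7: obs=x cand={2,3} pick 3 [0->3 ok]
  8: obs=y cand={0,1,4,5} pick 4 [3->4 ok]
  9: obs=x cand={2,3} pick 3 [4->3 ok]
  10: obs=y cand={0,1,4,5} pick 1 [3->1 ok]
  11: obs=y cand={0,1,4,5} pick 4 [1->4 ok]
  12: obs=x cand={2,3} pick 3 [4->3 ok]
  13: obs=y cand={0,1,4,5} pick 4 [3->4 ok]
  14: obs=x cand={2,3} pick 3 [4->3 ok]
  15: obs=y cand={0,1,4,5} pick 1 [3->1 ok]

0,3,4,2,2,2,0,3,4,3,1,4,3,4,3,1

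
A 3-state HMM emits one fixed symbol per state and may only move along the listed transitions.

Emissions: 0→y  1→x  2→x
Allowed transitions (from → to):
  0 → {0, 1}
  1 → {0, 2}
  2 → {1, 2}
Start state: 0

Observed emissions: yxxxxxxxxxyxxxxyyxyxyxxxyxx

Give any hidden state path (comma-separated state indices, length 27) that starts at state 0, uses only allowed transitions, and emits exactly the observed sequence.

0,1,2,1,2,2,2,2,2,1,0,1,2,2,1,0,0,1,0,1,0,1,2,1,0,1,2

  [0] y  {0}  => 0  start
  [1] x  {1,2}  => 1  0->1 ok
  [2] x  {1,2}  => 2  1->2 ok
  [3] x  {1,2}  => 1  2->1 ok
  [4] x  {1,2}  => 2  1->2 ok
  [5] x  {1,2}  => 2  2->2 ok
  [6] x  {1,2}  => 2  2->2 ok
  [7] x  {1,2}  => 2  2->2 ok
  [8] x  {1,2}  => 2  2->2 ok
  [9] x  {1,2}  => 1  2->1 ok
  [10] y  {0}  => 0  1->0 ok
  [11] x  {1,2}  => 1  0->1 ok
  [12] x  {1,2}  => 2  1->2 ok
  [13] x  {1,2}  => 2  2->2 ok
  [14] x  {1,2}  => 1  2->1 ok
  [15] y  {0}  => 0  1->0 ok
  [16] y  {0}  => 0  0->0 ok
  [17] x  {1,2}  => 1  0->1 ok
  [18] y  {0}  => 0  1->0 ok
  [19] x  {1,2}  => 1  0->1 ok
  [20] y  {0}  => 0  1->0 ok
  [21] x  {1,2}  => 1  0->1 ok
  [22] x  {1,2}  => 2  1->2 ok
  [23] x  {1,2}  => 1  2->1 ok
  [24] y  {0}  => 0  1->0 ok
  [25] x  {1,2}  => 1  0->1 ok
  [26] x  {1,2}  => 2  1->2 ok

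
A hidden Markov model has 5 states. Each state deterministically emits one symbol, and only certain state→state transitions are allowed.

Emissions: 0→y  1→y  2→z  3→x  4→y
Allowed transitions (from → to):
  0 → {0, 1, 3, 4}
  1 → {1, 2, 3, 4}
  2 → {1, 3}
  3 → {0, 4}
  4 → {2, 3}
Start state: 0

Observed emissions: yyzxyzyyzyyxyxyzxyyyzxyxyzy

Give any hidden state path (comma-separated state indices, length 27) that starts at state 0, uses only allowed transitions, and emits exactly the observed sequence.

0,1,2,3,4,2,1,4,2,1,4,3,4,3,4,2,3,0,0,4,2,3,4,3,4,2,1

  0: obs=y cand={0,1,4} pick 0 [start]
  1: obs=y cand={0,1,4} pick 1 [0->1 ok]
  2: obs=z cand={2} pick 2 [1->2 ok]
  3: obs=x cand={3} pick 3 [2->3 ok]
  4: obs=y cand={0,1,4} pick 4 [3->4 ok]
  5: obs=z cand={2} pick 2 [4->2 ok]
  6: obs=y cand={0,1,4} pick 1 [2->1 ok]
  7: obs=y cand={0,1,4} pick 4 [1->4 ok]
  8: obs=z cand={2} pick 2 [4->2 ok]
  9: obs=y cand={0,1,4} pick 1 [2->1 ok]
  10: obs=y cand={0,1,4} pick 4 [1->4 ok]
  11: obs=x cand={3} pick 3 [4->3 ok]
  12: obs=y cand={0,1,4} pick 4 [3->4 ok]
  13: obs=x cand={3} pick 3 [4->3 ok]
  14: obs=y cand={0,1,4} pick 4 [3->4 ok]
  15: obs=z cand={2} pick 2 [4->2 ok]
  16: obs=x cand={3} pick 3 [2->3 ok]
  17: obs=y cand={0,1,4} pick 0 [3->0 ok]
  18: obs=y cand={0,1,4} pick 0 [0->0 ok]
  19: obs=y cand={0,1,4} pick 4 [0->4 ok]
  20: obs=z cand={2} pick 2 [4->2 ok]
  21: obs=x cand={3} pick 3 [2->3 ok]
  22: obs=y cand={0,1,4} pick 4 [3->4 ok]
  23: obs=x cand={3} pick 3 [4->3 ok]
  24: obs=y cand={0,1,4} pick 4 [3->4 ok]
  25: obs=z cand={2} pick 2 [4->2 ok]
  26: obs=y cand={0,1,4} pick 1 [2->1 ok]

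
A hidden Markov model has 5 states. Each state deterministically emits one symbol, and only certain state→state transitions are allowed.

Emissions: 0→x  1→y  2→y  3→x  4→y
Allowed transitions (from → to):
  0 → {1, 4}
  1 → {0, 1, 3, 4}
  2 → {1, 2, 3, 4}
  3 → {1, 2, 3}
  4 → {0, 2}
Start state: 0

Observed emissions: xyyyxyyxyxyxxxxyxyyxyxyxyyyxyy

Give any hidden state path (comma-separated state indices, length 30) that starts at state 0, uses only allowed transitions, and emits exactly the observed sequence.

  [0] x  {0,3}  => 0  start
  [1] y  {1,2,4}  => 4  0->4 ok
  [2] y  {1,2,4}  => 2  4->2 ok
  [3] y  {1,2,4}  => 1  2->1 ok
  [4] x  {0,3}  => 3  1->3 ok
  [5] y  {1,2,4}  => 2  3->2 ok
  [6] y  {1,2,4}  => 1  2->1 ok
  [7] x  {0,3}  => 0  1->0 ok
  [8] y  {1,2,4}  => 4  0->4 ok
  [9] x  {0,3}  => 0  4->0 ok
  [10] y  {1,2,4}  => 1  0->1 ok
  [11] x  {0,3}  => 3  1->3 ok
  [12] x  {0,3}  => 3  3->3 ok
  [13] x  {0,3}  => 3  3->3 ok
  [14] x  {0,3}  => 3  3->3 ok
  [15] y  {1,2,4}  => 1  3->1 ok
  [16] x  {0,3}  => 0  1->0 ok
  [17] y  {1,2,4}  => 1  0->1 ok
  [18] y  {1,2,4}  => 4  1->4 ok
  [19] x  {0,3}  => 0  4->0 ok
  [20] y  {1,2,4}  => 4  0->4 ok
  [21] x  {0,3}  => 0  4->0 ok
  [22] y  {1,2,4}  => 1  0->1 ok
  [23] x  {0,3}  => 3  1->3 ok
  [24] y  {1,2,4}  => 2  3->2 ok
  [25] y  {1,2,4}  => 1  2->1 ok
  [26] y  {1,2,4}  => 1  1->1 ok
  [27] x  {0,3}  => 0  1->0 ok
  [28] y  {1,2,4}  => 4  0->4 ok
  [29] y  {1,2,4}  => 2  4->2 ok

0,4,2,1,3,2,1,0,4,0,1,3,3,3,3,1,0,1,4,0,4,0,1,3,2,1,1,0,4,2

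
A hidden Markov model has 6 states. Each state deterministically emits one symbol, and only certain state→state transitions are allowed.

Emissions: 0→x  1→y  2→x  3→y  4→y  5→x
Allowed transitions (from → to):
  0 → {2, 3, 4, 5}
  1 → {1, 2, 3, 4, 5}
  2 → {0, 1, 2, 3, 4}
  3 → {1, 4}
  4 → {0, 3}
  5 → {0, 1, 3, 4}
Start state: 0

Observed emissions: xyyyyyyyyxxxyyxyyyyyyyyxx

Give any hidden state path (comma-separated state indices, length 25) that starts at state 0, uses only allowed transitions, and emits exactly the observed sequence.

  [0] x  {0,2,5}  => 0  start
  [1] y  {1,3,4}  => 4  0->4 ok
  [2] y  {1,3,4}  => 3  4->3 ok
  [3] y  {1,3,4}  => 4  3->4 ok
  [4] y  {1,3,4}  => 3  4->3 ok
  [5] y  {1,3,4}  => 1  3->1 ok
  [6] y  {1,3,4}  => 4  1->4 ok
  [7] y  {1,3,4}  => 3  4->3 ok
  [8] y  {1,3,4}  => 1  3->1 ok
  [9] x  {0,2,5}  => 5  1->5 ok
  [10] x  {0,2,5}  => 0  5->0 ok
  [11] x  {0,2,5}  => 5  0->5 ok
  [12] y  {1,3,4}  => 3  5->3 ok
  [13] y  {1,3,4}  => 4  3->4 ok
  [14] x  {0,2,5}  => 0  4->0 ok
  [15] y  {1,3,4}  => 4  0->4 ok
  [16] y  {1,3,4}  => 3  4->3 ok
  [17] y  {1,3,4}  => 1  3->1 ok
  [18] y  {1,3,4}  => 4  1->4 ok
  [19] y  {1,3,4}  => 3  4->3 ok
  [20] y  {1,3,4}  => 1  3->1 ok
  [21] y  {1,3,4}  => 3  1->3 ok
  [22] y  {1,3,4}  => 4  3->4 ok
  [23] x  {0,2,5}  => 0  4->0 ok
  [24] x  {0,2,5}  => 5  0->5 ok

0,4,3,4,3,1,4,3,1,5,0,5,3,4,0,4,3,1,4,3,1,3,4,0,5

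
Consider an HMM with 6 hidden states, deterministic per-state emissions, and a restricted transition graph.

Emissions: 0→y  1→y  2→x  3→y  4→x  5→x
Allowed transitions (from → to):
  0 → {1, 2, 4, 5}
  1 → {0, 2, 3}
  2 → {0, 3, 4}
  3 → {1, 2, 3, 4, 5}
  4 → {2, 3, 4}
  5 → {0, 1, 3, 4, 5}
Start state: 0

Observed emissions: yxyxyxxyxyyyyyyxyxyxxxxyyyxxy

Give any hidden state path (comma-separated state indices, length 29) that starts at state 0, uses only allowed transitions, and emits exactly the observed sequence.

  pos 0: y in {0,1,3}, choose 0; start
  pos 1: x in {2,4,5}, choose 2; 0->2 ok
  pos 2: y in {0,1,3}, choose 0; 2->0 ok
  pos 3: x in {2,4,5}, choose 5; 0->5 ok
  pos 4: y in {0,1,3}, choose 3; 5->3 ok
  pos 5: x in {2,4,5}, choose 2; 3->2 ok
  pos 6: x in {2,4,5}, choose 4; 2->4 ok
  pos 7: y in {0,1,3}, choose 3; 4->3 ok
  pos 8: x in {2,4,5}, choose 5; 3->5 ok
  pos 9: y in {0,1,3}, choose 1; 5->1 ok
  pos 10: y in {0,1,3}, choose 0; 1->0 ok
  pos 11: y in {0,1,3}, choose 1; 0->1 ok
  pos 12: y in {0,1,3}, choose 0; 1->0 ok
  pos 13: y in {0,1,3}, choose 1; 0->1 ok
  pos 14: y in {0,1,3}, choose 3; 1->3 ok
  pos 15: x in {2,4,5}, choose 2; 3->2 ok
  pos 16: y in {0,1,3}, choose 3; 2->3 ok
  pos 17: x in {2,4,5}, choose 4; 3->4 ok
  pos 18: y in {0,1,3}, choose 3; 4->3 ok
  pos 19: x in {2,4,5}, choose 4; 3->4 ok
  pos 20: x in {2,4,5}, choose 2; 4->2 ok
  pos 21: x in {2,4,5}, choose 4; 2->4 ok
  pos 22: x in {2,4,5}, choose 2; 4->2 ok
  pos 23: y in {0,1,3}, choose 0; 2->0 ok
  pos 24: y in {0,1,3}, choose 1; 0->1 ok
  pos 25: y in {0,1,3}, choose 3; 1->3 ok
  pos 26: x in {2,4,5}, choose 5; 3->5 ok
  pos 27: x in {2,4,5}, choose 4; 5->4 ok
  pos 28: y in {0,1,3}, choose 3; 4->3 ok

0,2,0,5,3,2,4,3,5,1,0,1,0,1,3,2,3,4,3,4,2,4,2,0,1,3,5,4,3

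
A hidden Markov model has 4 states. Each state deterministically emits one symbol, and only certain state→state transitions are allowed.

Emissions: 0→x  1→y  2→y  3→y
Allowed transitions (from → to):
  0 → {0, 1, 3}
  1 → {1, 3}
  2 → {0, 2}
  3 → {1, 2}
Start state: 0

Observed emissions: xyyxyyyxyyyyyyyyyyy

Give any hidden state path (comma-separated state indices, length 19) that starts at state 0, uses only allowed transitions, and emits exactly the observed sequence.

  pos 0: x in {0}, choose 0; start
  pos 1: y in {1,2,3}, choose 3; 0->3 ok
  pos 2: y in {1,2,3}, choose 2; 3->2 ok
  pos 3: x in {0}, choose 0; 2->0 ok
  pos 4: y in {1,2,3}, choose 1; 0->1 ok
  pos 5: y in {1,2,3}, choose 3; 1->3 ok
  pos 6: y in {1,2,3}, choose 2; 3->2 ok
  pos 7: x in {0}, choose 0; 2->0 ok
  pos 8: y in {1,2,3}, choose 1; 0->1 ok
  pos 9: y in {1,2,3}, choose 1; 1->1 ok
  pos 10: y in {1,2,3}, choose 3; 1->3 ok
  pos 11: y in {1,2,3}, choose 1; 3->1 ok
  pos 12: y in {1,2,3}, choose 3; 1->3 ok
  pos 13: y in {1,2,3}, choose 1; 3->1 ok
  pos 14: y in {1,2,3}, choose 1; 1->1 ok
  pos 15: y in {1,2,3}, choose 1; 1->1 ok
  pos 16: y in {1,2,3}, choose 3; 1->3 ok
  pos 17: y in {1,2,3}, choose 2; 3->2 ok
  pos 18: y in {1,2,3}, choose 2; 2->2 ok

0,3,2,0,1,3,2,0,1,1,3,1,3,1,1,1,3,2,2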